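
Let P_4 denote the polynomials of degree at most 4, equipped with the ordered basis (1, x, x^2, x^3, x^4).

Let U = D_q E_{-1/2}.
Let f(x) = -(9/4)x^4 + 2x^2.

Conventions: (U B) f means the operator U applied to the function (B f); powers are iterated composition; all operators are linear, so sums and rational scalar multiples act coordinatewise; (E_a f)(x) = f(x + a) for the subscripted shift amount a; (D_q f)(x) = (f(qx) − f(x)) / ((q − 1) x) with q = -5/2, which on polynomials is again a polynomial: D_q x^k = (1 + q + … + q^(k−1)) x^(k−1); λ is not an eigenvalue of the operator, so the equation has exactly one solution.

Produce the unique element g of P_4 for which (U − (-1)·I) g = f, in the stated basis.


the image equals g(x) = -(9/4)x^4 - (783/32)x^3 + (12397/128)x^2 + (49989/256)x - 20785/256

write g with unknown coordinates in the stated basis and equate coefficients in (U − (-1)·I) g = f
solving from the highest basis element down gives g = -(9/4)x^4 - (783/32)x^3 + (12397/128)x^2 + (49989/256)x - 20785/256
check: U g = (783/32)x^3 - (12141/128)x^2 - (49989/256)x + 20785/256
so U g − (-1)·g = -(9/4)x^4 + 2x^2 = f ✓


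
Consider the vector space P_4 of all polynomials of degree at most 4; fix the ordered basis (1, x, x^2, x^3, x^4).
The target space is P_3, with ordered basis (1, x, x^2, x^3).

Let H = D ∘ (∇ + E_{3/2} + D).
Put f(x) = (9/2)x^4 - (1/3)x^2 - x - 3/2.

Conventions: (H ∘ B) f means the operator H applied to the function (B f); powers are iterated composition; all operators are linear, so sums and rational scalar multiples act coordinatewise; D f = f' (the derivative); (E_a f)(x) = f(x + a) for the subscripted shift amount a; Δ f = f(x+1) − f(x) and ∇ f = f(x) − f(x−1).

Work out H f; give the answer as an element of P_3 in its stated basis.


∇ f = 18x^3 - 27x^2 + (52/3)x - 31/6
E_{3/2} f = (9/2)x^4 + 27x^3 + (725/12)x^2 + (235/4)x + 609/32
D f = 18x^3 - (2/3)x - 1
(∇ + E_{3/2} + D) f = (9/2)x^4 + 63x^3 + (401/12)x^2 + (905/12)x + 1235/96
D (∇ + E_{3/2} + D) f = 18x^3 + 189x^2 + (401/6)x + 905/12

g(x) = 18x^3 + 189x^2 + (401/6)x + 905/12


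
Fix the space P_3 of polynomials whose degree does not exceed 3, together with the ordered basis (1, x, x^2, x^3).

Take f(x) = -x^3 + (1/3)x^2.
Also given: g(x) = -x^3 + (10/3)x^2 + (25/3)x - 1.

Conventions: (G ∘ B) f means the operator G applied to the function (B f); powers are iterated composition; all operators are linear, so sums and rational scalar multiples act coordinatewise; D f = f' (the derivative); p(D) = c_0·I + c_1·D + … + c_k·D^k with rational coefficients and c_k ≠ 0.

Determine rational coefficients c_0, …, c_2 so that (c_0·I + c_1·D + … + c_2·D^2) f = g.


D^0 f = -x^3 + (1/3)x^2
D^1 f = -3x^2 + (2/3)x
D^2 f = -6x + 2/3
matching coefficients of g against c_0 f + c_1 Df + … from the top degree down determines the c_i
solution: c_0 = 1, c_1 = -1, c_2 = -3/2

p(D) = I − D − (3/2)·D^2, i.e. c_0 = 1, c_1 = -1, c_2 = -3/2


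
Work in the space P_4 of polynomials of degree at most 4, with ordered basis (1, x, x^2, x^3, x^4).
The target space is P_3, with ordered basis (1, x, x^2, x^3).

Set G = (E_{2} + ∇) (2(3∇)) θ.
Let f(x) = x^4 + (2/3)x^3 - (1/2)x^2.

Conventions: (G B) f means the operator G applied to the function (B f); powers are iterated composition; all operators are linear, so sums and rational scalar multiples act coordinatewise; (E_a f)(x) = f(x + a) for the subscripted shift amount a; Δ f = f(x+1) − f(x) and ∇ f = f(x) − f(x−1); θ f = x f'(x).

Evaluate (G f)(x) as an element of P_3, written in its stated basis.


θ f = 4x^4 + 2x^3 - x^2
∇ θ f = 16x^3 - 18x^2 + 8x - 1
(3∇) θ f = 48x^3 - 54x^2 + 24x - 3
(2(3∇)) θ f = 96x^3 - 108x^2 + 48x - 6
E_{2} (2(3∇)) θ f = 96x^3 + 468x^2 + 768x + 426
∇ (2(3∇)) θ f = 288x^2 - 504x + 252
(E_{2} + ∇) (2(3∇)) θ f = 96x^3 + 756x^2 + 264x + 678

g(x) = 96x^3 + 756x^2 + 264x + 678


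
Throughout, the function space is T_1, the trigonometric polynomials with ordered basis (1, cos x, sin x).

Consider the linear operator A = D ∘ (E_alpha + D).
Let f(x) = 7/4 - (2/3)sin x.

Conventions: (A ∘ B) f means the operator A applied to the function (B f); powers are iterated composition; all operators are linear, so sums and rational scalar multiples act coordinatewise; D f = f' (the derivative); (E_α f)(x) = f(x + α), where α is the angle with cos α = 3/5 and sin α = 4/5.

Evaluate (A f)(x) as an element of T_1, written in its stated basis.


E_alpha f = 7/4 - (8/15)cos x - (2/5)sin x
D f = -(2/3)cos x
(E_alpha + D) f = 7/4 - (6/5)cos x - (2/5)sin x
D (E_alpha + D) f = -(2/5)cos x + (6/5)sin x

the result is g(x) = -(2/5)cos x + (6/5)sin x


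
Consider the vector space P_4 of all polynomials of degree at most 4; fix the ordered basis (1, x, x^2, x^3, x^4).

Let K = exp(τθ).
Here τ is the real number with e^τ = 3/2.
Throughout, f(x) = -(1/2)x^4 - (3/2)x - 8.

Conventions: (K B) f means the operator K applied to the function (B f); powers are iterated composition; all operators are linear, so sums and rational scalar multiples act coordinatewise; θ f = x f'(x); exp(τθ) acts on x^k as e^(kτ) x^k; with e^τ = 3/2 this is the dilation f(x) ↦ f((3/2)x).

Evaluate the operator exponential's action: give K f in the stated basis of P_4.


exp(τθ) x^k = e^(kτ) x^k; with e^τ = 3/2 this sends x^k to (3/2)^k x^k
x ↦ 3/2 x
x^4 ↦ 81/16 x^4
applying this coordinatewise to f: exp(τθ) f = -(81/32)x^4 - (9/4)x - 8

the result is g(x) = -(81/32)x^4 - (9/4)x - 8


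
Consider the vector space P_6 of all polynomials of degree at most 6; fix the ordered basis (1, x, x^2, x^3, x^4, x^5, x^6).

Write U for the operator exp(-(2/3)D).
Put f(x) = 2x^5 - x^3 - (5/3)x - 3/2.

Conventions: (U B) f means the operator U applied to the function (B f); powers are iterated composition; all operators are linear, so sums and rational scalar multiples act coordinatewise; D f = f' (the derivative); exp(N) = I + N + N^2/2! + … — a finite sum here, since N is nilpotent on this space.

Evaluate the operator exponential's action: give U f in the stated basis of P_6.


order-1 term: -(20/3)x^4 + 2x^2 + 10/9
order-2 term: (80/9)x^3 - (4/3)x
order-3 term: -(160/27)x^2 + 8/27
order-4 term: (160/81)x
order-5 term: -64/243
the series for exp(-(2/3)D) f terminates at order 5
exp(-(2/3)D) f = 2x^5 - (20/3)x^4 + (71/9)x^3 - (106/27)x^2 - (83/81)x - 173/486

the image equals g(x) = 2x^5 - (20/3)x^4 + (71/9)x^3 - (106/27)x^2 - (83/81)x - 173/486


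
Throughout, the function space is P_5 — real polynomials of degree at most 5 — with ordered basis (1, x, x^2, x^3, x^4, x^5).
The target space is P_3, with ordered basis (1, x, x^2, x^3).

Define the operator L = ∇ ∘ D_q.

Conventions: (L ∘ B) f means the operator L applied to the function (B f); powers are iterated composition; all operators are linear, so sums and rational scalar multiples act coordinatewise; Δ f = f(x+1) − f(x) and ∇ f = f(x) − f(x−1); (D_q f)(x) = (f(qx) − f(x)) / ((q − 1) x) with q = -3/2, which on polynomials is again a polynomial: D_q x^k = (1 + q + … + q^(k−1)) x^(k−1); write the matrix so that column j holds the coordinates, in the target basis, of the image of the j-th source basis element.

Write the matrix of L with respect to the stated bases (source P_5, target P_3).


the matrix is [[0, 0, -1/2, -7/4, -13/8, -55/16]; [0, 0, 0, 7/2, 39/8, 55/4]; [0, 0, 0, 0, -39/8, -165/8]; [0, 0, 0, 0, 0, 55/4]] (rows listed top to bottom)

image of 1: 0
image of x: 0
image of x^2: -1/2
image of x^3: (7/2)x - 7/4
image of x^4: -(39/8)x^2 + (39/8)x - 13/8
image of x^5: (55/4)x^3 - (165/8)x^2 + (55/4)x - 55/16
each image's coordinates form column j of the matrix


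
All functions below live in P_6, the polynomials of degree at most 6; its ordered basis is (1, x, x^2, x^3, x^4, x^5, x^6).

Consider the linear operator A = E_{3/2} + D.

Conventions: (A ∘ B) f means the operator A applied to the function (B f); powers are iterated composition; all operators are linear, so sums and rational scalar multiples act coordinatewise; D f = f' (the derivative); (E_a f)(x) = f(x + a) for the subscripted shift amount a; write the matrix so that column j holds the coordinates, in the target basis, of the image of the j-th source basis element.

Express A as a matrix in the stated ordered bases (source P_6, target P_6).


image of 1: 1
image of x: x + 5/2
image of x^2: x^2 + 5x + 9/4
image of x^3: x^3 + (15/2)x^2 + (27/4)x + 27/8
image of x^4: x^4 + 10x^3 + (27/2)x^2 + (27/2)x + 81/16
image of x^5: x^5 + (25/2)x^4 + (45/2)x^3 + (135/4)x^2 + (405/16)x + 243/32
image of x^6: x^6 + 15x^5 + (135/4)x^4 + (135/2)x^3 + (1215/16)x^2 + (729/16)x + 729/64
each image's coordinates form column j of the matrix

the matrix is [[1, 5/2, 9/4, 27/8, 81/16, 243/32, 729/64]; [0, 1, 5, 27/4, 27/2, 405/16, 729/16]; [0, 0, 1, 15/2, 27/2, 135/4, 1215/16]; [0, 0, 0, 1, 10, 45/2, 135/2]; [0, 0, 0, 0, 1, 25/2, 135/4]; [0, 0, 0, 0, 0, 1, 15]; [0, 0, 0, 0, 0, 0, 1]] (rows listed top to bottom)


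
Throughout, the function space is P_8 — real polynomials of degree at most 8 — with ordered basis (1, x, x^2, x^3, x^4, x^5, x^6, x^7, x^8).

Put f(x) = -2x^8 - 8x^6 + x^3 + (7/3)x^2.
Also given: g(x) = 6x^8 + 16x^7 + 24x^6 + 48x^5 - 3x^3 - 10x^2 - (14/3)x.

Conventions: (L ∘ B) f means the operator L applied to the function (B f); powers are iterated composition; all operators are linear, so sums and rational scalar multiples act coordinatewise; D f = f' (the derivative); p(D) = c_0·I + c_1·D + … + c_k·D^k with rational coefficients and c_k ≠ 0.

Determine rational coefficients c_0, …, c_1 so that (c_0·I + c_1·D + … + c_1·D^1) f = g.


c_0 = -3, c_1 = -1

D^0 f = -2x^8 - 8x^6 + x^3 + (7/3)x^2
D^1 f = -16x^7 - 48x^5 + 3x^2 + (14/3)x
matching coefficients of g against c_0 f + c_1 Df + … from the top degree down determines the c_i
solution: c_0 = -3, c_1 = -1


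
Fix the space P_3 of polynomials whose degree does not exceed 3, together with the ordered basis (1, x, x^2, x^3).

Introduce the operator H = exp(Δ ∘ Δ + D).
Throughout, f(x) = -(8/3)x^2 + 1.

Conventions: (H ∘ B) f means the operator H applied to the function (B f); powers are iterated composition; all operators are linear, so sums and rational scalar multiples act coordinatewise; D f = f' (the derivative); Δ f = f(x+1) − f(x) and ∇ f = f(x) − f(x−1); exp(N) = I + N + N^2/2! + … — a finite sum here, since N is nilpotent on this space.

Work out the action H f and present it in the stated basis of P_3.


the result is g(x) = -(8/3)x^2 - (16/3)x - 7

order-1 term: -(16/3)x - 16/3
order-2 term: -8/3
the series for exp(Δ ∘ Δ + D) f terminates at order 2
exp(Δ ∘ Δ + D) f = -(8/3)x^2 - (16/3)x - 7


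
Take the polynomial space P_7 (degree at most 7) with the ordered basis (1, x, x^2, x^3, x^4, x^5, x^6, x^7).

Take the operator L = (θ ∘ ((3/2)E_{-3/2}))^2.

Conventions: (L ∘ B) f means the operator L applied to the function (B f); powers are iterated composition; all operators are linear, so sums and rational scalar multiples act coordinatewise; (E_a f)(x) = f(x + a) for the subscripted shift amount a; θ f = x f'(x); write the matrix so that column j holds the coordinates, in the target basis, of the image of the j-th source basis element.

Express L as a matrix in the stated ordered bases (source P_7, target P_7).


image of 1: 0
image of x: (9/4)x
image of x^2: 9x^2 - (81/4)x
image of x^3: (81/4)x^3 - (405/4)x^2 + (243/2)x
image of x^4: 36x^4 - (567/2)x^3 + 729x^2 - (1215/2)x
image of x^5: (225/4)x^5 - (1215/2)x^4 + 2430x^3 - (8505/2)x^2 + (10935/4)x
image of x^6: 81x^6 - (4455/4)x^5 + 6075x^4 - (32805/2)x^3 + 21870x^2 - (45927/4)x
image of x^7: (441/4)x^7 - (7371/4)x^6 + (25515/2)x^5 - (93555/2)x^4 + (382725/4)x^3 - (413343/4)x^2 + 45927x
each image's coordinates form column j of the matrix

the matrix is [[0, 0, 0, 0, 0, 0, 0, 0]; [0, 9/4, -81/4, 243/2, -1215/2, 10935/4, -45927/4, 45927]; [0, 0, 9, -405/4, 729, -8505/2, 21870, -413343/4]; [0, 0, 0, 81/4, -567/2, 2430, -32805/2, 382725/4]; [0, 0, 0, 0, 36, -1215/2, 6075, -93555/2]; [0, 0, 0, 0, 0, 225/4, -4455/4, 25515/2]; [0, 0, 0, 0, 0, 0, 81, -7371/4]; [0, 0, 0, 0, 0, 0, 0, 441/4]] (rows listed top to bottom)


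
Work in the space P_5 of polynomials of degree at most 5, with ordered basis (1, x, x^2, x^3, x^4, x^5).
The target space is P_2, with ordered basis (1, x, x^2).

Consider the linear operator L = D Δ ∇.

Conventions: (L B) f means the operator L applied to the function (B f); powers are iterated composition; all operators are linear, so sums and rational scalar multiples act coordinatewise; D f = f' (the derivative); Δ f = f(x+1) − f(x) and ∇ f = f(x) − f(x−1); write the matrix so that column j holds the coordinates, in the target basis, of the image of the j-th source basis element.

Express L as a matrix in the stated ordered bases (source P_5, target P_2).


the matrix is [[0, 0, 0, 6, 0, 10]; [0, 0, 0, 0, 24, 0]; [0, 0, 0, 0, 0, 60]] (rows listed top to bottom)

image of 1: 0
image of x: 0
image of x^2: 0
image of x^3: 6
image of x^4: 24x
image of x^5: 60x^2 + 10
each image's coordinates form column j of the matrix


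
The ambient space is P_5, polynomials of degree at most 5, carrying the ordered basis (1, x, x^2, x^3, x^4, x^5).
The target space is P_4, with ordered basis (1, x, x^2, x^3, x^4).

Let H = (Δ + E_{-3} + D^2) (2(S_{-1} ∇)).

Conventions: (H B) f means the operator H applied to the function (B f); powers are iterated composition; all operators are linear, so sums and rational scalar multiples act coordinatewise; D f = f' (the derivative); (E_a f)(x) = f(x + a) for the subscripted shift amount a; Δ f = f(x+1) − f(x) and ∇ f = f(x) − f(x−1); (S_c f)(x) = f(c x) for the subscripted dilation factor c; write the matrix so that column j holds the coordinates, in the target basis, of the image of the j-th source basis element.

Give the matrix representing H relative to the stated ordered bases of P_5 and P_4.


image of 1: 0
image of x: 2
image of x^2: -4x + 6
image of x^3: 6x^2 - 18x + 62
image of x^4: -8x^3 + 36x^2 - 248x + 78
image of x^5: 10x^4 - 60x^3 + 620x^2 - 390x + 522
each image's coordinates form column j of the matrix

the matrix is [[0, 2, 6, 62, 78, 522]; [0, 0, -4, -18, -248, -390]; [0, 0, 0, 6, 36, 620]; [0, 0, 0, 0, -8, -60]; [0, 0, 0, 0, 0, 10]] (rows listed top to bottom)


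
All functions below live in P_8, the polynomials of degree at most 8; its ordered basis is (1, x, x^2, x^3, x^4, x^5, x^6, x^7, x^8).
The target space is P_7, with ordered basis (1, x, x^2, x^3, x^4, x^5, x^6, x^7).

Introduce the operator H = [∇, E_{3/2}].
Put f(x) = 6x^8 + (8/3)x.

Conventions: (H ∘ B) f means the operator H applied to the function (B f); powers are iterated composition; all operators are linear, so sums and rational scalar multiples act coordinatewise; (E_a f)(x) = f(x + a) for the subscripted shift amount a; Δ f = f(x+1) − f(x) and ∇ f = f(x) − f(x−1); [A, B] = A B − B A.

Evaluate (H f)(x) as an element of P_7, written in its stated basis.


g(x) = 0

E_{3/2} f = 6x^8 + 72x^7 + 378x^6 + 1134x^5 + (8505/4)x^4 + (5103/2)x^3 + (15309/8)x^2 + (19747/24)x + 20195/128
∇ E_{3/2} f = 48x^7 + 336x^6 + 1092x^5 + 2100x^4 + 2541x^3 + 1911x^2 + (3279/4)x + 1877/12
∇ f = 48x^7 - 168x^6 + 336x^5 - 420x^4 + 336x^3 - 168x^2 + 48x - 10/3
E_{3/2} ∇ f = 48x^7 + 336x^6 + 1092x^5 + 2100x^4 + 2541x^3 + 1911x^2 + (3279/4)x + 1877/12
[∇, E_{3/2}] f = 0


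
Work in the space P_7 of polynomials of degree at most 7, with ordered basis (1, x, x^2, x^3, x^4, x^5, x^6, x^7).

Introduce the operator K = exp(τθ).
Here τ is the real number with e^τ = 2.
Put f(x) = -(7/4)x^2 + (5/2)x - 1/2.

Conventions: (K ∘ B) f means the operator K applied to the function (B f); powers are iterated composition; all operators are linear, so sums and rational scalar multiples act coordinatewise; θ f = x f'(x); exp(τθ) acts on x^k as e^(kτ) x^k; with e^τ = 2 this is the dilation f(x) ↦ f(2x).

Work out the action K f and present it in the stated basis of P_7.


g(x) = -7x^2 + 5x - 1/2

exp(τθ) x^k = e^(kτ) x^k; with e^τ = 2 this sends x^k to 2^k x^k
x ↦ 2 x
x^2 ↦ 4 x^2
applying this coordinatewise to f: exp(τθ) f = -7x^2 + 5x - 1/2


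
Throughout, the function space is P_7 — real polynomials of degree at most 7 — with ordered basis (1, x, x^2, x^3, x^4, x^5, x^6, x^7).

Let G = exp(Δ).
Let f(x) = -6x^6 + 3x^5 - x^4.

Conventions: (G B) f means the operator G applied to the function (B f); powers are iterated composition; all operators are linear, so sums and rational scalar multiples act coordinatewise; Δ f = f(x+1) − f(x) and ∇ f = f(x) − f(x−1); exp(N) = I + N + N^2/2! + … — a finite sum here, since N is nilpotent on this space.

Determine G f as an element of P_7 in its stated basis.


g(x) = -6x^6 - 33x^5 - 166x^4 - 544x^3 - 1212x^2 - 1667x - 1077

order-1 term: -36x^5 - 75x^4 - 94x^3 - 66x^2 - 25x - 4
order-2 term: -90x^4 - 330x^3 - 546x^2 - 447x - 148
order-3 term: -120x^3 - 510x^2 - 814x - 471
order-4 term: -90x^2 - 345x - 361
order-5 term: -36x - 87
order-6 term: -6
the series for exp(Δ) f terminates at order 6
exp(Δ) f = -6x^6 - 33x^5 - 166x^4 - 544x^3 - 1212x^2 - 1667x - 1077


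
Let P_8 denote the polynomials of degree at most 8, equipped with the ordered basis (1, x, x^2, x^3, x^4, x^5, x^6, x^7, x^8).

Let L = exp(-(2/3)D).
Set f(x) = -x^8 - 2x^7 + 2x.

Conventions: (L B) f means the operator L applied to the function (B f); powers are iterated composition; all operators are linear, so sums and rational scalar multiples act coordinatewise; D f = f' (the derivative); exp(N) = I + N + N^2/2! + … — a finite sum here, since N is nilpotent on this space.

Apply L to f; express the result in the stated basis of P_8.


g(x) = -x^8 + (10/3)x^7 - (28/9)x^6 - (56/27)x^5 + (560/81)x^4 - (1568/243)x^3 + (2240/729)x^2 + (2710/2187)x - 8236/6561

order-1 term: (16/3)x^7 + (28/3)x^6 - 4/3
order-2 term: -(112/9)x^6 - (56/3)x^5
order-3 term: (448/27)x^5 + (560/27)x^4
order-4 term: -(1120/81)x^4 - (1120/81)x^3
order-5 term: (1792/243)x^3 + (448/81)x^2
order-6 term: -(1792/729)x^2 - (896/729)x
order-7 term: (1024/2187)x + 256/2187
order-8 term: -256/6561
the series for exp(-(2/3)D) f terminates at order 8
exp(-(2/3)D) f = -x^8 + (10/3)x^7 - (28/9)x^6 - (56/27)x^5 + (560/81)x^4 - (1568/243)x^3 + (2240/729)x^2 + (2710/2187)x - 8236/6561


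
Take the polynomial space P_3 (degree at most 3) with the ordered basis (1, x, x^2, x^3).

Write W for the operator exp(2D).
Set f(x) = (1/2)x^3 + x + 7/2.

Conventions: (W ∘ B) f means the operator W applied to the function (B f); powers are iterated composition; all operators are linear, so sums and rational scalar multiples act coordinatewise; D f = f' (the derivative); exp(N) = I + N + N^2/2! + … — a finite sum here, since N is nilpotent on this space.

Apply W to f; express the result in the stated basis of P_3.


order-1 term: 3x^2 + 2
order-2 term: 6x
order-3 term: 4
the series for exp(2D) f terminates at order 3
exp(2D) f = (1/2)x^3 + 3x^2 + 7x + 19/2

the image equals g(x) = (1/2)x^3 + 3x^2 + 7x + 19/2


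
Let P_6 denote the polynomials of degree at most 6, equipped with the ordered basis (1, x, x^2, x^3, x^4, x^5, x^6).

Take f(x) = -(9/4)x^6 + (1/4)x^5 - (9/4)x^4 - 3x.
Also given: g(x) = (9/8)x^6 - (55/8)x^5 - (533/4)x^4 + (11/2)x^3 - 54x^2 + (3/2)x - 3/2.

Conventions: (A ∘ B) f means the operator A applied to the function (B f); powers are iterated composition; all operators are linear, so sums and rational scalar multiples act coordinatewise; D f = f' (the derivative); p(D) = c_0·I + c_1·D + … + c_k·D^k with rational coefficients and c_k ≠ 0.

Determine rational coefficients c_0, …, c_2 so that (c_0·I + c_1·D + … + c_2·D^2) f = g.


c_0 = -1/2, c_1 = 1/2, c_2 = 2

D^0 f = -(9/4)x^6 + (1/4)x^5 - (9/4)x^4 - 3x
D^1 f = -(27/2)x^5 + (5/4)x^4 - 9x^3 - 3
D^2 f = -(135/2)x^4 + 5x^3 - 27x^2
matching coefficients of g against c_0 f + c_1 Df + … from the top degree down determines the c_i
solution: c_0 = -1/2, c_1 = 1/2, c_2 = 2


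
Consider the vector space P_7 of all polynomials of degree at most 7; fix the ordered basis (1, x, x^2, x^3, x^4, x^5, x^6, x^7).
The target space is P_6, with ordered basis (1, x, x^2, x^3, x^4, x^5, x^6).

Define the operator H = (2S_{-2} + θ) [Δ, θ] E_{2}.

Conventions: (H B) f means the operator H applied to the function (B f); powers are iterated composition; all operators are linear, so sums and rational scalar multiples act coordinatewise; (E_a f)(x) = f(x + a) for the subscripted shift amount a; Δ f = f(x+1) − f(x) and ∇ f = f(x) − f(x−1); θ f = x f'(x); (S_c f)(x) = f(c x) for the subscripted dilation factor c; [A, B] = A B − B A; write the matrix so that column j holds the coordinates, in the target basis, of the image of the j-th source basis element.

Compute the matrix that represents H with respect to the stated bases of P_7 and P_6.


the matrix is [[0, 2, 12, 54, 216, 810, 2916, 10206]; [0, 0, -6, -54, -324, -1620, -7290, -30618]; [0, 0, 0, 30, 360, 2700, 16200, 85050]; [0, 0, 0, 0, -52, -780, -7020, -49140]; [0, 0, 0, 0, 0, 180, 3240, 34020]; [0, 0, 0, 0, 0, 0, -354, -7434]; [0, 0, 0, 0, 0, 0, 0, 938]] (rows listed top to bottom)

image of 1: 0
image of x: 2
image of x^2: -6x + 12
image of x^3: 30x^2 - 54x + 54
image of x^4: -52x^3 + 360x^2 - 324x + 216
image of x^5: 180x^4 - 780x^3 + 2700x^2 - 1620x + 810
image of x^6: -354x^5 + 3240x^4 - 7020x^3 + 16200x^2 - 7290x + 2916
image of x^7: 938x^6 - 7434x^5 + 34020x^4 - 49140x^3 + 85050x^2 - 30618x + 10206
each image's coordinates form column j of the matrix


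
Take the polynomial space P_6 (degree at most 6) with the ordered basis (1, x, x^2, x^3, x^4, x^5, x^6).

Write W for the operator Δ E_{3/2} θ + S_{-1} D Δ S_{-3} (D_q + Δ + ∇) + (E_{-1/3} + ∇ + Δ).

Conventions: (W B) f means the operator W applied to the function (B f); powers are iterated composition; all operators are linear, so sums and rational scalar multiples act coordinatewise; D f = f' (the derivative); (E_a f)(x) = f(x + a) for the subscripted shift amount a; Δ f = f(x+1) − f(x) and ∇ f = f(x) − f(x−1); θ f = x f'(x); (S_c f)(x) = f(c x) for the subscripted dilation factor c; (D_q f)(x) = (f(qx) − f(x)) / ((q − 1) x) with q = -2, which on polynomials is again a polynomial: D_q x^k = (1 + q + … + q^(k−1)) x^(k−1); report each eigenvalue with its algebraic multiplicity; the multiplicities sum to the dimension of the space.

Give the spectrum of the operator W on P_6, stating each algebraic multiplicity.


image of 1: 1
image of x: x + 8/3
image of x^2: x^2 + (22/3)x + 73/9
image of x^3: x^3 + 14x^2 + (109/3)x + 21677/108
image of x^4: x^4 + (68/3)x^3 + (290/3)x^2 + (18626/27)x - 8666/81
image of x^5: x^5 + (100/3)x^4 + (1810/9)x^3 + (1136383/54)x^2 - (1584517/81)x + 29612207/3888
image of x^6: x^6 + 46x^5 + (1085/3)x^4 - (1140230/27)x^3 + (1854095/27)x^2 - (11017871/324)x + 13255409/1458
the matrix is upper triangular; its diagonal is (1, 1, 1, 1, 1, 1, 1)
for a triangular matrix the eigenvalues are the diagonal entries, with algebraic multiplicity their repetition count

λ = 1 (multiplicity 7)


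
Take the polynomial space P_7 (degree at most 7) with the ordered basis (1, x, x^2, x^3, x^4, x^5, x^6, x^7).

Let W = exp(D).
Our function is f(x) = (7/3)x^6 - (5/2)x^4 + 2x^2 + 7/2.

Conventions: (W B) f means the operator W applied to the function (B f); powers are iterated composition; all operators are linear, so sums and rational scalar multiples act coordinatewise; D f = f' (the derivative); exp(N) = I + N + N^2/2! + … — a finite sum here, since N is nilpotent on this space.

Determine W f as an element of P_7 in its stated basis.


the result is g(x) = (7/3)x^6 + 14x^5 + (65/2)x^4 + (110/3)x^3 + 22x^2 + 8x + 16/3

order-1 term: 14x^5 - 10x^3 + 4x
order-2 term: 35x^4 - 15x^2 + 2
order-3 term: (140/3)x^3 - 10x
order-4 term: 35x^2 - 5/2
order-5 term: 14x
order-6 term: 7/3
the series for exp(D) f terminates at order 6
exp(D) f = (7/3)x^6 + 14x^5 + (65/2)x^4 + (110/3)x^3 + 22x^2 + 8x + 16/3


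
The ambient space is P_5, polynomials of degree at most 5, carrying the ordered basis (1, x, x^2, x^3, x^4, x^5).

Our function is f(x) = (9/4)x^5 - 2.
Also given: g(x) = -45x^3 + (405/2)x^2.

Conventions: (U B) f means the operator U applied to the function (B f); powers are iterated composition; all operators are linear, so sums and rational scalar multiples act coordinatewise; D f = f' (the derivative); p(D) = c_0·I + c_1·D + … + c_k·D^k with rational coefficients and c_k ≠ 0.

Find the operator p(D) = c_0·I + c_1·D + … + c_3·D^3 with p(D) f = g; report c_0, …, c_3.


p(D) = -D^2 + (3/2)·D^3, i.e. c_0 = 0, c_1 = 0, c_2 = -1, c_3 = 3/2

D^0 f = (9/4)x^5 - 2
D^1 f = (45/4)x^4
D^2 f = 45x^3
D^3 f = 135x^2
matching coefficients of g against c_0 f + c_1 Df + … from the top degree down determines the c_i
solution: c_0 = 0, c_1 = 0, c_2 = -1, c_3 = 3/2


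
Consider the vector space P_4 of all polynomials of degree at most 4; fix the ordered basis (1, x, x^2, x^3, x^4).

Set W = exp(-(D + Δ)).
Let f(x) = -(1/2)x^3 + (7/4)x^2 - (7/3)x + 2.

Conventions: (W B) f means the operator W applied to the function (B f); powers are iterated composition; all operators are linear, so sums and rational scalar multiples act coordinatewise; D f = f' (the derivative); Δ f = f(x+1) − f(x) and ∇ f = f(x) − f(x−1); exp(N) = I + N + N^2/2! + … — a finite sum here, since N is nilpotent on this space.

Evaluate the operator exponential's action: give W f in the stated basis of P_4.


order-1 term: 3x^2 - (11/2)x + 41/12
order-2 term: -6x + 4
order-3 term: 4
the series for exp(-(D + Δ)) f terminates at order 3
exp(-(D + Δ)) f = -(1/2)x^3 + (19/4)x^2 - (83/6)x + 161/12

the image equals g(x) = -(1/2)x^3 + (19/4)x^2 - (83/6)x + 161/12


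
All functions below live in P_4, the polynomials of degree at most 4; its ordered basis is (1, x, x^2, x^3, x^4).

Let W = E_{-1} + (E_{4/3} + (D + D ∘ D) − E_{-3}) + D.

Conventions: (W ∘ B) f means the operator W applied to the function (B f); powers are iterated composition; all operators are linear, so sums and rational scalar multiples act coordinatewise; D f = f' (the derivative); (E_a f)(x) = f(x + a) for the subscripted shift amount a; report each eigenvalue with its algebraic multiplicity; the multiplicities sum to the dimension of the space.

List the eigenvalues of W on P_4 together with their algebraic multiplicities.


image of 1: 1
image of x: x + 16/3
image of x^2: x^2 + (32/3)x - 38/9
image of x^3: x^3 + 16x^2 - (38/3)x + 766/27
image of x^4: x^4 + (64/3)x^3 - (76/3)x^2 + (3064/27)x - 6224/81
the matrix is upper triangular; its diagonal is (1, 1, 1, 1, 1)
for a triangular matrix the eigenvalues are the diagonal entries, with algebraic multiplicity their repetition count

λ = 1 (multiplicity 5)


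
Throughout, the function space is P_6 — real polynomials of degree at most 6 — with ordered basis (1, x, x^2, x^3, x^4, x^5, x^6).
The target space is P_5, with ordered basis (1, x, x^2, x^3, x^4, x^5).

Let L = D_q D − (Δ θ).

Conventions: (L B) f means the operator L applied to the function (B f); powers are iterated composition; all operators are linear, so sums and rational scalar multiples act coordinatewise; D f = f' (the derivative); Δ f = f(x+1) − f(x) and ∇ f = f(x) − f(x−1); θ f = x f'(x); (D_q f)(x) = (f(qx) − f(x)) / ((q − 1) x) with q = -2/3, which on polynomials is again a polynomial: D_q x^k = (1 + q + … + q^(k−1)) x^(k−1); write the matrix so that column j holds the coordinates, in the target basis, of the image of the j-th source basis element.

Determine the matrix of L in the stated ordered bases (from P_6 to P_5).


the matrix is [[0, -1, 0, -3, -4, -5, -6]; [0, 0, -4, -8, -16, -25, -36]; [0, 0, 0, -9, -188/9, -50, -90]; [0, 0, 0, 0, -16, -1285/27, -120]; [0, 0, 0, 0, 0, -25, -2320/27]; [0, 0, 0, 0, 0, 0, -36]] (rows listed top to bottom)

image of 1: 0
image of x: -1
image of x^2: -4x
image of x^3: -9x^2 - 8x - 3
image of x^4: -16x^3 - (188/9)x^2 - 16x - 4
image of x^5: -25x^4 - (1285/27)x^3 - 50x^2 - 25x - 5
image of x^6: -36x^5 - (2320/27)x^4 - 120x^3 - 90x^2 - 36x - 6
each image's coordinates form column j of the matrix


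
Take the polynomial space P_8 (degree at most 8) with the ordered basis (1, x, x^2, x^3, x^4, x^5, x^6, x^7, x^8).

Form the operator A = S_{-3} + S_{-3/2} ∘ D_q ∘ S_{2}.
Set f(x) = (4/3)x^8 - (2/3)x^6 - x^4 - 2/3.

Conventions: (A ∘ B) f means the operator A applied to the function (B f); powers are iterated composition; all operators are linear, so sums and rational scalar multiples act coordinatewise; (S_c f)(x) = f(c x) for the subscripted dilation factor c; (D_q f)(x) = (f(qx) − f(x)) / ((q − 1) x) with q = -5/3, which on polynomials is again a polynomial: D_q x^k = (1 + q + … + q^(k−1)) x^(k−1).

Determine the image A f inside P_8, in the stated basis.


S_{-3} f = 8748x^8 - 486x^6 - 81x^4 - 2/3
S_{2} f = (1024/3)x^8 - (128/3)x^6 - 16x^4 - 2/3
D_q S_{2} f = -(49160192/6561)x^7 + (238336/729)x^5 + (1088/27)x^3
S_{-3/2} D_q S_{2} f = (384064/3)x^7 - (7448/3)x^5 - 136x^3
(S_{-3} + S_{-3/2} ∘ D_q ∘ S_{2}) f = 8748x^8 + (384064/3)x^7 - 486x^6 - (7448/3)x^5 - 81x^4 - 136x^3 - 2/3

g(x) = 8748x^8 + (384064/3)x^7 - 486x^6 - (7448/3)x^5 - 81x^4 - 136x^3 - 2/3


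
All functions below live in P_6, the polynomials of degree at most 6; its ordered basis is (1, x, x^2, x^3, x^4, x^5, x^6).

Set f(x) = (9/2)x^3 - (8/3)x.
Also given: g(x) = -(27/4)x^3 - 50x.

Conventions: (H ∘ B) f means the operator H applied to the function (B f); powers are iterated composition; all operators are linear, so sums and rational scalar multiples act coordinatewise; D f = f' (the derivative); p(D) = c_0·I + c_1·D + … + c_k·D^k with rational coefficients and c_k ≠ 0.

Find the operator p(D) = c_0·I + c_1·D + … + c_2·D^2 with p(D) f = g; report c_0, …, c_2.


D^0 f = (9/2)x^3 - (8/3)x
D^1 f = (27/2)x^2 - 8/3
D^2 f = 27x
matching coefficients of g against c_0 f + c_1 Df + … from the top degree down determines the c_i
solution: c_0 = -3/2, c_1 = 0, c_2 = -2

c_0 = -3/2, c_1 = 0, c_2 = -2


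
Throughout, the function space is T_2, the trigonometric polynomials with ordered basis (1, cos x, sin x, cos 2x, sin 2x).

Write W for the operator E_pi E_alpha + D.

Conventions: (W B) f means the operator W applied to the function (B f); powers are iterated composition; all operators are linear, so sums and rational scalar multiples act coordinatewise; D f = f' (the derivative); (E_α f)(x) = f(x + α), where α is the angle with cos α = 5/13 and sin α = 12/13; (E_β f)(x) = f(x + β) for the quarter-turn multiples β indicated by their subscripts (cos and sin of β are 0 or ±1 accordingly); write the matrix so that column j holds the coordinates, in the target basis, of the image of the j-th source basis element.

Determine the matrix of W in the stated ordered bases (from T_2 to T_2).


the matrix is [[1, 0, 0, 0, 0]; [0, -5/13, 1/13, 0, 0]; [0, -1/13, -5/13, 0, 0]; [0, 0, 0, -119/169, 458/169]; [0, 0, 0, -458/169, -119/169]] (rows listed top to bottom)

image of 1: 1
image of cos x: -(5/13)cos x - (1/13)sin x
image of sin x: (1/13)cos x - (5/13)sin x
image of cos 2x: -(119/169)cos 2x - (458/169)sin 2x
image of sin 2x: (458/169)cos 2x - (119/169)sin 2x
each image's coordinates form column j of the matrix


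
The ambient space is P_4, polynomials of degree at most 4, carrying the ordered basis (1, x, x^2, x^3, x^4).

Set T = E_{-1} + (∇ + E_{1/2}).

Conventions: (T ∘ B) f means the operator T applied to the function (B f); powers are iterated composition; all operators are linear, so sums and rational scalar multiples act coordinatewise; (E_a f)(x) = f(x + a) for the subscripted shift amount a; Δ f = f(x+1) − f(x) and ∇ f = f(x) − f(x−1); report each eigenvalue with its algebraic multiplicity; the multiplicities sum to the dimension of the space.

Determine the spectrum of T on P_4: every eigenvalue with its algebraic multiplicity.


λ = 2 (multiplicity 5)

image of 1: 2
image of x: 2x + 1/2
image of x^2: 2x^2 + x + 1/4
image of x^3: 2x^3 + (3/2)x^2 + (3/4)x + 1/8
image of x^4: 2x^4 + 2x^3 + (3/2)x^2 + (1/2)x + 1/16
the matrix is upper triangular; its diagonal is (2, 2, 2, 2, 2)
for a triangular matrix the eigenvalues are the diagonal entries, with algebraic multiplicity their repetition count


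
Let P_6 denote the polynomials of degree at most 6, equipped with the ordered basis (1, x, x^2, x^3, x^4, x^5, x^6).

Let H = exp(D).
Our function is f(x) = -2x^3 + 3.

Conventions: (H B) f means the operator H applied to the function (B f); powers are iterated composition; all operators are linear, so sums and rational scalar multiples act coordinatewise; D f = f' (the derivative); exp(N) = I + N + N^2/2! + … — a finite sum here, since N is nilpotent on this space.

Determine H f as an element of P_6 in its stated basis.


g(x) = -2x^3 - 6x^2 - 6x + 1

order-1 term: -6x^2
order-2 term: -6x
order-3 term: -2
the series for exp(D) f terminates at order 3
exp(D) f = -2x^3 - 6x^2 - 6x + 1


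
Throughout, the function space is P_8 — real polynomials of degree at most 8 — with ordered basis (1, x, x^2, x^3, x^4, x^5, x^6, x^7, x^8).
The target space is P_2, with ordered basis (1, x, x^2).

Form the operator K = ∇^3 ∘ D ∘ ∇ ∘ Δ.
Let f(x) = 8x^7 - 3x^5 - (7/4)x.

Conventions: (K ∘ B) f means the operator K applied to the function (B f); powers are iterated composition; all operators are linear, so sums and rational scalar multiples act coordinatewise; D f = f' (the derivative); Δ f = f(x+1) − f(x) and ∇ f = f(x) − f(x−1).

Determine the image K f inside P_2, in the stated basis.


Δ f = 56x^6 + 168x^5 + 265x^4 + 250x^3 + 138x^2 + 41x + 13/4
∇ Δ f = 336x^5 + 500x^3 + 82x
D ∇ Δ f = 1680x^4 + 1500x^2 + 82
∇ (D ∘ ∇) Δ f = 6720x^3 - 10080x^2 + 9720x - 3180
∇ ∇ (D ∘ ∇) Δ f = 20160x^2 - 40320x + 26520
∇ ∇ ∇ (D ∘ ∇) Δ f = 40320x - 60480

g(x) = 40320x - 60480


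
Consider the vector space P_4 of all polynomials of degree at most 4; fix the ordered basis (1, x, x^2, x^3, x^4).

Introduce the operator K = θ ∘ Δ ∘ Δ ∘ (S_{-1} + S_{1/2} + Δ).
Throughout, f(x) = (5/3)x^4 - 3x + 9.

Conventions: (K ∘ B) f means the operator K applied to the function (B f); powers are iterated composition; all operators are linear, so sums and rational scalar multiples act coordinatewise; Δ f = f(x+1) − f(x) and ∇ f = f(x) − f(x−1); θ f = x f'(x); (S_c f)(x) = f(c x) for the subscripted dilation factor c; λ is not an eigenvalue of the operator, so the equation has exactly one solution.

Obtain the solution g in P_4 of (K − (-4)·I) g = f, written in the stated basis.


write g with unknown coordinates in the stated basis and equate coefficients in (K − (-4)·I) g = f
solving from the highest basis element down gives g = (5/12)x^4 - (85/32)x^2 - (189/32)x + 9/4
check: K g = (85/8)x^2 + (165/8)x
so K g − (-4)·g = (5/3)x^4 - 3x + 9 = f ✓

g(x) = (5/12)x^4 - (85/32)x^2 - (189/32)x + 9/4


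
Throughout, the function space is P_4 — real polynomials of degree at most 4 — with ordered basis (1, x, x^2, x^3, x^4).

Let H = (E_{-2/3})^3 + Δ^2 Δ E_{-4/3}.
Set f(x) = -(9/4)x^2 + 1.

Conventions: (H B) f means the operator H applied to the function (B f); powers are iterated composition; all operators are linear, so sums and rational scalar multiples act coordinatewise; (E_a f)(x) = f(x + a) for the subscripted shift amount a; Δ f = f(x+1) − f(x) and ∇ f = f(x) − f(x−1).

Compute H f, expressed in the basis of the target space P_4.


E_{-2/3} f = -(9/4)x^2 + 3x
E_{-2/3} E_{-2/3} f = -(9/4)x^2 + 6x - 3
E_{-2/3} E_{-2/3} E_{-2/3} f = -(9/4)x^2 + 9x - 8
E_{-4/3} f = -(9/4)x^2 + 6x - 3
Δ E_{-4/3} f = -(9/2)x + 15/4
Δ (Δ E_{-4/3}) f = -9/2
Δ Δ (Δ E_{-4/3}) f = 0
((E_{-2/3})^3 + Δ^2 Δ E_{-4/3}) f = -(9/4)x^2 + 9x - 8

the result is g(x) = -(9/4)x^2 + 9x - 8


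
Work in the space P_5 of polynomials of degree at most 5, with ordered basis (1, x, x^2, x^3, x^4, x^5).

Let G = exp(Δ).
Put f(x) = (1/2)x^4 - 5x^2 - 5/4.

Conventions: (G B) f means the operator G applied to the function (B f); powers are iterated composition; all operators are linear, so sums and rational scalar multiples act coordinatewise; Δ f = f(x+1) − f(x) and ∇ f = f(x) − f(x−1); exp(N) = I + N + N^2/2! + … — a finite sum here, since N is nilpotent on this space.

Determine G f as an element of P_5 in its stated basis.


order-1 term: 2x^3 + 3x^2 - 8x - 9/2
order-2 term: 3x^2 + 6x - 3/2
order-3 term: 2x + 3
order-4 term: 1/2
the series for exp(Δ) f terminates at order 4
exp(Δ) f = (1/2)x^4 + 2x^3 + x^2 - 15/4

g(x) = (1/2)x^4 + 2x^3 + x^2 - 15/4


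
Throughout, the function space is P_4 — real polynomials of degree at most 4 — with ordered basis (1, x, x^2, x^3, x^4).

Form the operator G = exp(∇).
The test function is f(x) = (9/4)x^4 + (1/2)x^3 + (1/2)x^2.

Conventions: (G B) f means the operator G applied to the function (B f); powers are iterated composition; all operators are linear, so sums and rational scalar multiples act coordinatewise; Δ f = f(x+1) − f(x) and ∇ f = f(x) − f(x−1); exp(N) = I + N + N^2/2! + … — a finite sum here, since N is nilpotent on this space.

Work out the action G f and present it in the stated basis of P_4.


order-1 term: 9x^3 - 12x^2 + (17/2)x - 9/4
order-2 term: (27/2)x^2 - (51/2)x + 59/4
order-3 term: 9x - 13
order-4 term: 9/4
the series for exp(∇) f terminates at order 4
exp(∇) f = (9/4)x^4 + (19/2)x^3 + 2x^2 - 8x + 7/4

g(x) = (9/4)x^4 + (19/2)x^3 + 2x^2 - 8x + 7/4


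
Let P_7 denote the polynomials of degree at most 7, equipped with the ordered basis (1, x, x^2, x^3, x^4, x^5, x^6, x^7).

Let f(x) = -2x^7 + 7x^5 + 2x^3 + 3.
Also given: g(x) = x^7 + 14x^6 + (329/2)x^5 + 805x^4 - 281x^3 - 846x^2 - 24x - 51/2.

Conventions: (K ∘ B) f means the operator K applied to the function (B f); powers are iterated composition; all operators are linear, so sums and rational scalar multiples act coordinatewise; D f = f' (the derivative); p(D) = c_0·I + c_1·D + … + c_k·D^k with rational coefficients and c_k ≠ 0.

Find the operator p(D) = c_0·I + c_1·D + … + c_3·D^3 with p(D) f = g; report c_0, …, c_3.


D^0 f = -2x^7 + 7x^5 + 2x^3 + 3
D^1 f = -14x^6 + 35x^4 + 6x^2
D^2 f = -84x^5 + 140x^3 + 12x
D^3 f = -420x^4 + 420x^2 + 12
matching coefficients of g against c_0 f + c_1 Df + … from the top degree down determines the c_i
solution: c_0 = -1/2, c_1 = -1, c_2 = -2, c_3 = -2

c_0 = -1/2, c_1 = -1, c_2 = -2, c_3 = -2


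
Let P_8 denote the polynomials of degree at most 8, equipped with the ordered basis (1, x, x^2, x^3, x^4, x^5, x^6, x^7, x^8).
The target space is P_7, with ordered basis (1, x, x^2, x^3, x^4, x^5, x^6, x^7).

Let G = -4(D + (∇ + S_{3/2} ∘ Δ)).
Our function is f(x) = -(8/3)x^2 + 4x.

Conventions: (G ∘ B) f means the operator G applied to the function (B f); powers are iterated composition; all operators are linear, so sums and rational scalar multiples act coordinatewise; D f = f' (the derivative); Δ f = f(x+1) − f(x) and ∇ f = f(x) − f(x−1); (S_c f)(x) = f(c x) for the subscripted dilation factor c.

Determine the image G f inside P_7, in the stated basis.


g(x) = (224/3)x - 48

D f = -(16/3)x + 4
∇ f = -(16/3)x + 20/3
Δ f = -(16/3)x + 4/3
S_{3/2} Δ f = -8x + 4/3
(∇ + S_{3/2} ∘ Δ) f = -(40/3)x + 8
(D + (∇ + S_{3/2} ∘ Δ)) f = -(56/3)x + 12
(-4(D + (∇ + S_{3/2} ∘ Δ))) f = (224/3)x - 48


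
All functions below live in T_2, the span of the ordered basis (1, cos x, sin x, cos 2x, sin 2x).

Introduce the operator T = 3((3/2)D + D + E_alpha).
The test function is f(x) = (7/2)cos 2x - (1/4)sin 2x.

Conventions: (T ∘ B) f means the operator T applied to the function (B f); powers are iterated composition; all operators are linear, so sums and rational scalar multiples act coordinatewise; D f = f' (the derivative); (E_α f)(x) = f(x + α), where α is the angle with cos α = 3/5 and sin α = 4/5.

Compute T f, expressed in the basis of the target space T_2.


the result is g(x) = -(741/100)cos 2x - (6237/100)sin 2x

D f = -(1/2)cos 2x - 7sin 2x
((3/2)D) f = -(3/4)cos 2x - (21/2)sin 2x
D f = -(1/2)cos 2x - 7sin 2x
E_alpha f = -(61/50)cos 2x - (329/100)sin 2x
((3/2)D + D + E_alpha) f = -(247/100)cos 2x - (2079/100)sin 2x
(3((3/2)D + D + E_alpha)) f = -(741/100)cos 2x - (6237/100)sin 2x
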